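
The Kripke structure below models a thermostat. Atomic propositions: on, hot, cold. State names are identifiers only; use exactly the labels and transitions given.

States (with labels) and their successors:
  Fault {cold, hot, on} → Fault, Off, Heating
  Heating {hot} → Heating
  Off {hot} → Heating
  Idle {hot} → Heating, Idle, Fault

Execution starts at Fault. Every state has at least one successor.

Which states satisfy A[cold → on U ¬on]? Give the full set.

States satisfying cold → on: {Fault, Heating, Off, Idle}.
States satisfying ¬on: {Heating, Off, Idle}.
States satisfying A[cold → on U ¬on]: {Heating, Off, Idle}.

{Heating, Off, Idle}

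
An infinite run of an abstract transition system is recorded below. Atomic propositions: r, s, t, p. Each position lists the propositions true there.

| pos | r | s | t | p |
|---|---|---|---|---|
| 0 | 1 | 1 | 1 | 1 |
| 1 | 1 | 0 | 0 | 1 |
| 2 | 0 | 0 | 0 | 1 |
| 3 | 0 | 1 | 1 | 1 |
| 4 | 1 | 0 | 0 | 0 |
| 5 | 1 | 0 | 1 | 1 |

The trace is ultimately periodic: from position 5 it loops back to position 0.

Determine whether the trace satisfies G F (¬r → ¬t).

F (¬r → ¬t) holds at every position 0..5, and those are all positions ever visited, so G F (¬r → ¬t) holds.

Holds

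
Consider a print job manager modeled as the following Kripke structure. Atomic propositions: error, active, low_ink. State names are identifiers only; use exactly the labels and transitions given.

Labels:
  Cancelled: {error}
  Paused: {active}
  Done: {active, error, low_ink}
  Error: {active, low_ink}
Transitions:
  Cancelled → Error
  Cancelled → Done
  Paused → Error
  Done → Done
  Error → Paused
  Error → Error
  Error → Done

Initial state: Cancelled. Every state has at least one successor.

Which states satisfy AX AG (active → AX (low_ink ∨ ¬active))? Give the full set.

States satisfying AG (active → AX (low_ink ∨ ¬active)): {Done}.
States satisfying AX AG (active → AX (low_ink ∨ ¬active)): {Done}.

{Done}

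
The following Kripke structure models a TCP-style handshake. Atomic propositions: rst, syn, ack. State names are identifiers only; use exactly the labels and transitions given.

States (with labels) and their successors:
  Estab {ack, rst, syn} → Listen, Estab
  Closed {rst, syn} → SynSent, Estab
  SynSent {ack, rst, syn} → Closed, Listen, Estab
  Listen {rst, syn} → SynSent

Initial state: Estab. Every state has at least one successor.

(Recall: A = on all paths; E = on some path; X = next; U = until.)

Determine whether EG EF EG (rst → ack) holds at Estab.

States satisfying EF EG (rst → ack): {Estab, Closed, SynSent, Listen}.
States satisfying EG EF EG (rst → ack): {Estab, Closed, SynSent, Listen}.
Estab ∈ Sat(EG EF EG (rst → ack)).

Holds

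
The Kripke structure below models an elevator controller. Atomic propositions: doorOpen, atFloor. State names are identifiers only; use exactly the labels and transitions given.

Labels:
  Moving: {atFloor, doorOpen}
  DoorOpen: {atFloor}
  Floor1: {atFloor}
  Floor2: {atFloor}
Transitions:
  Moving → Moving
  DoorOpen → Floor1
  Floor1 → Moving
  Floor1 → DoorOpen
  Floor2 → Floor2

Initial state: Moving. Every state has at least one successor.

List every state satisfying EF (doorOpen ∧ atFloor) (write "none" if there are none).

{Moving, DoorOpen, Floor1}

States satisfying doorOpen ∧ atFloor: {Moving}.
States satisfying EF (doorOpen ∧ atFloor): {Moving, DoorOpen, Floor1}.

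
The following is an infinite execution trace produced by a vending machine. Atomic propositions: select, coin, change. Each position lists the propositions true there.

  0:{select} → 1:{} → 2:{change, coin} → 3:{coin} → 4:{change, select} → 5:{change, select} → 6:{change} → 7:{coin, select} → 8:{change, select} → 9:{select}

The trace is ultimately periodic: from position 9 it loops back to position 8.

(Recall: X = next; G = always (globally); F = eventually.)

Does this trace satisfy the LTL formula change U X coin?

Walking from position 0: at position 0, X coin has not yet held and change fails, so change U X coin is false.

Does not hold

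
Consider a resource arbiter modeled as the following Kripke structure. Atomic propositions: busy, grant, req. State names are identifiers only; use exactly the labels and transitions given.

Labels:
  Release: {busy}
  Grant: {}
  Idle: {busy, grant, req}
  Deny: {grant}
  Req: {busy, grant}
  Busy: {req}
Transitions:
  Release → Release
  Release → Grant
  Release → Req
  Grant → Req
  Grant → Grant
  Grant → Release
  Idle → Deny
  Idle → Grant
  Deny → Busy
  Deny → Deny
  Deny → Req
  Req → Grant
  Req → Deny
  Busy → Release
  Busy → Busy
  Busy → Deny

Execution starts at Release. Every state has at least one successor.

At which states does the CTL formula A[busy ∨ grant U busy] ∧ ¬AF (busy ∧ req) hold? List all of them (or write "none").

{Release, Req}

States satisfying busy ∨ grant: {Release, Idle, Deny, Req}.
States satisfying busy: {Release, Idle, Req}.
States satisfying A[busy ∨ grant U busy]: {Release, Idle, Req}.
States satisfying busy ∧ req: {Idle}.
States satisfying AF (busy ∧ req): {Idle}.
States satisfying ¬AF (busy ∧ req): {Release, Grant, Deny, Req, Busy}.
States satisfying A[busy ∨ grant U busy] ∧ ¬AF (busy ∧ req): {Release, Req}.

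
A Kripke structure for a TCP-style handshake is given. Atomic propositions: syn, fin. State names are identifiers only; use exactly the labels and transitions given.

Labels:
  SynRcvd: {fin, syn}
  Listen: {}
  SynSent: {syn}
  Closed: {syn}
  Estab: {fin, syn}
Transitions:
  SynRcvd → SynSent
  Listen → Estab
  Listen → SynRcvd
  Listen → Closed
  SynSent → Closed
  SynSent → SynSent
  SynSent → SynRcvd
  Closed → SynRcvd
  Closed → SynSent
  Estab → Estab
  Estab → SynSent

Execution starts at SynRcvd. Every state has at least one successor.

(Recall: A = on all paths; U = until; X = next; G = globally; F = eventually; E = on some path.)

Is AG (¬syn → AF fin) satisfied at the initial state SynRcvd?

Satisfied

States satisfying ¬syn → AF fin: {SynRcvd, SynSent, Closed, Estab}.
States satisfying AG (¬syn → AF fin): {SynRcvd, SynSent, Closed, Estab}.
Every state reachable from SynRcvd satisfies ¬syn → AF fin.
SynRcvd ∈ Sat(AG (¬syn → AF fin)).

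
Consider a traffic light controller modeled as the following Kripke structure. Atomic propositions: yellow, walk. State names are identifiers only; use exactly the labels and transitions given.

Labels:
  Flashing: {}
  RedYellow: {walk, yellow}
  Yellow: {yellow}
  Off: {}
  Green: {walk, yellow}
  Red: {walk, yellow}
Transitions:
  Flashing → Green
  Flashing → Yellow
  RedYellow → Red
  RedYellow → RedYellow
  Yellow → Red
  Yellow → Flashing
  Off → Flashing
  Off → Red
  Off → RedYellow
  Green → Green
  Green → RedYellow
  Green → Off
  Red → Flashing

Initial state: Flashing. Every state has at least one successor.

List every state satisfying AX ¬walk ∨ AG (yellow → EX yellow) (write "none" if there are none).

States satisfying ¬walk: {Flashing, Yellow, Off}.
States satisfying AX ¬walk: {Red}.
States satisfying yellow → EX yellow: {Flashing, RedYellow, Yellow, Off, Green}.
States satisfying AG (yellow → EX yellow): ∅.
States satisfying AX ¬walk ∨ AG (yellow → EX yellow): {Red}.

{Red}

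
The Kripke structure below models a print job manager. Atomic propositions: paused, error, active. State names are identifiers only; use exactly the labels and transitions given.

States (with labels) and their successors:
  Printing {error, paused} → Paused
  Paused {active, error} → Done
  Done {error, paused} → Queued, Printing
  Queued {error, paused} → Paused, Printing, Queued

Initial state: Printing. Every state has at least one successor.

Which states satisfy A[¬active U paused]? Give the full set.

States satisfying ¬active: {Printing, Done, Queued}.
States satisfying paused: {Printing, Done, Queued}.
States satisfying A[¬active U paused]: {Printing, Done, Queued}.

{Printing, Done, Queued}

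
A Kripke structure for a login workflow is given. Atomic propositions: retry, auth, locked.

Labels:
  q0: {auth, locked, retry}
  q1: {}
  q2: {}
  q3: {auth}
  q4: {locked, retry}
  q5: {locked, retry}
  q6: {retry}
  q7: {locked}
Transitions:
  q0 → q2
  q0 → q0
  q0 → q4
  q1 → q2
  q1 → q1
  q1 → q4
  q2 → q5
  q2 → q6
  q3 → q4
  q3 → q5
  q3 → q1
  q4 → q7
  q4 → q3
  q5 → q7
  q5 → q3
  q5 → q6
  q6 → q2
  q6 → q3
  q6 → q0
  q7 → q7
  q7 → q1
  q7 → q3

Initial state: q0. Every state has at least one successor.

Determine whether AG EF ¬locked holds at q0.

States satisfying EF ¬locked: {q0, q1, q2, q3, q4, q5, q6, q7}.
States satisfying AG EF ¬locked: {q0, q1, q2, q3, q4, q5, q6, q7}.
Every state reachable from q0 satisfies EF ¬locked.
q0 ∈ Sat(AG EF ¬locked).

Yes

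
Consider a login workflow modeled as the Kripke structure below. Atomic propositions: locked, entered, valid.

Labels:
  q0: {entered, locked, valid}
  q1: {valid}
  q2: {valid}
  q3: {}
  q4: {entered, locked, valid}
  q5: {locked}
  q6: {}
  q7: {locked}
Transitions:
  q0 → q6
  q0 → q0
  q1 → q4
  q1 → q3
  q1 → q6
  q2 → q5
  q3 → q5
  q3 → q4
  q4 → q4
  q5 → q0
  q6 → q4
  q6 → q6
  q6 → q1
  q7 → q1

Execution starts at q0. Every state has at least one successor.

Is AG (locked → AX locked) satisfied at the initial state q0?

States satisfying locked → AX locked: {q1, q2, q3, q4, q5, q6}.
States satisfying AG (locked → AX locked): {q4}.
q0 is reachable from q0 and violates locked → AX locked, so AG fails at q0.
q0 ∉ Sat(AG (locked → AX locked)).

Violated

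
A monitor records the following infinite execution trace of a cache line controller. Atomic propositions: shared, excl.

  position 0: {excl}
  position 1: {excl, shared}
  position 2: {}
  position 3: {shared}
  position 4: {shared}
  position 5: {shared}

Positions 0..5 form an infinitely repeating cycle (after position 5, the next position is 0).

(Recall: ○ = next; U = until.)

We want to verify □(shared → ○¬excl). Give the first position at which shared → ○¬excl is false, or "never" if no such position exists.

5

Check shared → ○¬excl at each position in order: 0 ✓, 1 ✓, 2 ✓, 3 ✓, 4 ✓.
At position 5 the labels are {shared} and the next position 0 has {excl}, so shared → ○¬excl is false there. This is the first violation.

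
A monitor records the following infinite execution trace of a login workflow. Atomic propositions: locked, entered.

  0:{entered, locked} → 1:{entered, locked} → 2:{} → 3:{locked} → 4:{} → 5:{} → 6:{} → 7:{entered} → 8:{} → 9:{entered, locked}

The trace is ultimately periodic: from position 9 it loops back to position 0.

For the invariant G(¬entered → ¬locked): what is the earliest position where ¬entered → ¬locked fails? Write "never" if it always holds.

3

Check ¬entered → ¬locked at each position in order: 0 ✓, 1 ✓, 2 ✓.
At position 3 the labels are {locked}, so ¬entered → ¬locked is false there. This is the first violation.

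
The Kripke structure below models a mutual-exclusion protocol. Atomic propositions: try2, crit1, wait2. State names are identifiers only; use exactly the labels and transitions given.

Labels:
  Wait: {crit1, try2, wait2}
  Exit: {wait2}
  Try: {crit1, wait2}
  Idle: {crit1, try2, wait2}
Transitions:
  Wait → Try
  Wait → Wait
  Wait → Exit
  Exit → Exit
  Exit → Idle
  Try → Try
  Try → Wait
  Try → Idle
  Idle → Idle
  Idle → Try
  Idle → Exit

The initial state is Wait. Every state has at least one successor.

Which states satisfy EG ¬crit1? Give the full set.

{Exit}

States satisfying ¬crit1: {Exit}.
States satisfying EG ¬crit1: {Exit}.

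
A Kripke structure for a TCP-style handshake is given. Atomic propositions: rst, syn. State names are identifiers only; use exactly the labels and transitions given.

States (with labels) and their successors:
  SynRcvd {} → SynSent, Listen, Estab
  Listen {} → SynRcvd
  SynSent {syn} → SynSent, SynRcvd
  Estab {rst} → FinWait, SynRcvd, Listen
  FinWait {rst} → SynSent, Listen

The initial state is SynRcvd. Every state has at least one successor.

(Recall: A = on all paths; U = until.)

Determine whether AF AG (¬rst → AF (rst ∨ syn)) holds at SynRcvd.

No

States satisfying AG (¬rst → AF (rst ∨ syn)): ∅.
States satisfying AF AG (¬rst → AF (rst ∨ syn)): ∅.
There is a path from SynRcvd along which AG (¬rst → AF (rst ∨ syn)) never holds.
SynRcvd ∉ Sat(AF AG (¬rst → AF (rst ∨ syn))).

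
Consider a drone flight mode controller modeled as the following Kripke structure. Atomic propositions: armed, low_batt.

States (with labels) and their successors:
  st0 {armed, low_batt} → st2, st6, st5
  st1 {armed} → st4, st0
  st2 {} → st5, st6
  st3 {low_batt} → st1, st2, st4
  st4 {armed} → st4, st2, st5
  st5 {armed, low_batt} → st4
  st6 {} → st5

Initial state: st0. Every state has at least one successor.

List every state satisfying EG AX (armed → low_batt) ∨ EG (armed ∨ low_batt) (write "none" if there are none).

States satisfying AX (armed → low_batt): {st0, st2, st6}.
States satisfying EG AX (armed → low_batt): ∅.
States satisfying armed ∨ low_batt: {st0, st1, st3, st4, st5}.
States satisfying EG (armed ∨ low_batt): {st0, st1, st3, st4, st5}.
States satisfying EG AX (armed → low_batt) ∨ EG (armed ∨ low_batt): {st0, st1, st3, st4, st5}.

{st0, st1, st3, st4, st5}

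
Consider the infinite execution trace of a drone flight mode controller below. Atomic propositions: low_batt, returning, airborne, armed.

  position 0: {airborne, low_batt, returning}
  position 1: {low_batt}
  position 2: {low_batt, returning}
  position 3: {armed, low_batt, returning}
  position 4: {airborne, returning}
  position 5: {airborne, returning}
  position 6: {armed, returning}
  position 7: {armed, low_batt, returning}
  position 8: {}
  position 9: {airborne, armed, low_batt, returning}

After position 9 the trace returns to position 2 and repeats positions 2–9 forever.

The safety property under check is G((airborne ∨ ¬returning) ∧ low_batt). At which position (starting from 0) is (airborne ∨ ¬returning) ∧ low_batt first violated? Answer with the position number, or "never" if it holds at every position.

2

Check (airborne ∨ ¬returning) ∧ low_batt at each position in order: 0 ✓, 1 ✓.
At position 2 the labels are {low_batt, returning}, so (airborne ∨ ¬returning) ∧ low_batt is false there. This is the first violation.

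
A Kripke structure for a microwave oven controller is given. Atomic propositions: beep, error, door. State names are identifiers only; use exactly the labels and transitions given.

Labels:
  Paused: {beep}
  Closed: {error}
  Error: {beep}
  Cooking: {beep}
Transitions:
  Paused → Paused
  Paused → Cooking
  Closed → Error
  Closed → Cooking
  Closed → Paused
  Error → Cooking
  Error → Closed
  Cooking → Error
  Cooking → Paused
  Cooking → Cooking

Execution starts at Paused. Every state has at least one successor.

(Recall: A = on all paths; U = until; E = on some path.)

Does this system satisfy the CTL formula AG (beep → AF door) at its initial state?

States satisfying beep → AF door: {Closed}.
States satisfying AG (beep → AF door): ∅.
Cooking is reachable from Paused and violates beep → AF door, so AG fails at Paused.
Paused ∉ Sat(AG (beep → AF door)).

Does not hold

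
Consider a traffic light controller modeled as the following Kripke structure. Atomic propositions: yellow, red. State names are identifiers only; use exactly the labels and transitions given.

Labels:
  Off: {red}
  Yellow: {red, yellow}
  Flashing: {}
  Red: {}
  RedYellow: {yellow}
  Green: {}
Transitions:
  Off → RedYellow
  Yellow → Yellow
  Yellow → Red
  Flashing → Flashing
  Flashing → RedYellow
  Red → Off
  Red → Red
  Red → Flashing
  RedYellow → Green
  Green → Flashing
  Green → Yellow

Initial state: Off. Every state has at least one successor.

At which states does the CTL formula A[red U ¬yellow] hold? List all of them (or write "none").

{Off, Flashing, Red, Green}

States satisfying red: {Off, Yellow}.
States satisfying ¬yellow: {Off, Flashing, Red, Green}.
States satisfying A[red U ¬yellow]: {Off, Flashing, Red, Green}.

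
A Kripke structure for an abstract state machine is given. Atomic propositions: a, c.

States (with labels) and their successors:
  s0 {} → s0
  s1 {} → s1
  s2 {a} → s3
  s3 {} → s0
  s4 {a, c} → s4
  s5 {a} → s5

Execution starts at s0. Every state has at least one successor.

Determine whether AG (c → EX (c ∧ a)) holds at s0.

States satisfying c → EX (c ∧ a): {s0, s1, s2, s3, s4, s5}.
States satisfying AG (c → EX (c ∧ a)): {s0, s1, s2, s3, s4, s5}.
Every state reachable from s0 satisfies c → EX (c ∧ a).
s0 ∈ Sat(AG (c → EX (c ∧ a))).

Satisfied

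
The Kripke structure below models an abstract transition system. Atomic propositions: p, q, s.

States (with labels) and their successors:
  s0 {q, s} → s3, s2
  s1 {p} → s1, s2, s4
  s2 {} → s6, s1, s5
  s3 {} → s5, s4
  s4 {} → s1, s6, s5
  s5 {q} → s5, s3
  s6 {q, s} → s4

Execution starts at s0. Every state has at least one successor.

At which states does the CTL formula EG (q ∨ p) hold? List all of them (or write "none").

{s1, s5}

States satisfying q ∨ p: {s0, s1, s5, s6}.
States satisfying EG (q ∨ p): {s1, s5}.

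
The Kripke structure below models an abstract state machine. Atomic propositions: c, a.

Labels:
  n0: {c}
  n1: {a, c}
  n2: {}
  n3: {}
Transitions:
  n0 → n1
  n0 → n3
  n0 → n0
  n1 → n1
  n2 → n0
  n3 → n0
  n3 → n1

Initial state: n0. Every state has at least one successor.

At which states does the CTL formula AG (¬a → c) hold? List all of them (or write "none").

States satisfying ¬a → c: {n0, n1}.
States satisfying AG (¬a → c): {n1}.

{n1}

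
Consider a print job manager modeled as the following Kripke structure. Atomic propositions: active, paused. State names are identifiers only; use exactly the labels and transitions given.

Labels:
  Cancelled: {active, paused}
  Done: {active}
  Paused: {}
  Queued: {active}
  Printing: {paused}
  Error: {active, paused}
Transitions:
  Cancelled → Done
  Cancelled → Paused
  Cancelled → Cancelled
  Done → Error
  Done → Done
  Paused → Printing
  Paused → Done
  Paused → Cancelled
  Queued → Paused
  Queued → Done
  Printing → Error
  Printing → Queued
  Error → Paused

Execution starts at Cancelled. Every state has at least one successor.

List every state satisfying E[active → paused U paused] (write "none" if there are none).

States satisfying active → paused: {Cancelled, Paused, Printing, Error}.
States satisfying paused: {Cancelled, Printing, Error}.
States satisfying E[active → paused U paused]: {Cancelled, Paused, Printing, Error}.

{Cancelled, Paused, Printing, Error}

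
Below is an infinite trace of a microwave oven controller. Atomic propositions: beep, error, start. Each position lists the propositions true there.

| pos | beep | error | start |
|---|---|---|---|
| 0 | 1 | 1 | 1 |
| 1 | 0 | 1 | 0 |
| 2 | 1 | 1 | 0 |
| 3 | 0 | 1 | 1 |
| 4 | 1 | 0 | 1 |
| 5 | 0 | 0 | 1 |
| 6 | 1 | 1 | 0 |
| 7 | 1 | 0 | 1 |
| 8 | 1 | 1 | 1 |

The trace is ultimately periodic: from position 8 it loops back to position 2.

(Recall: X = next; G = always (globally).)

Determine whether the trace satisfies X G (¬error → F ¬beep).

Yes

The position after 0 is 1; G (¬error → F ¬beep) is true there.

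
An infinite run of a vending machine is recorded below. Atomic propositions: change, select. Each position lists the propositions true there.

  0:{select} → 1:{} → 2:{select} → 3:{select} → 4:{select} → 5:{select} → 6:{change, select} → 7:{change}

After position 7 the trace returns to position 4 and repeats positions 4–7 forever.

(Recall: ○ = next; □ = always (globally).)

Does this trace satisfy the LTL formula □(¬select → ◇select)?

Satisfied

¬select → ◇select holds at every position 0..7, and those are all positions ever visited, so □(¬select → ◇select) holds.
Positions where ¬select holds: 1, 7.
Check ◇select at each: 1→ok, 7→ok.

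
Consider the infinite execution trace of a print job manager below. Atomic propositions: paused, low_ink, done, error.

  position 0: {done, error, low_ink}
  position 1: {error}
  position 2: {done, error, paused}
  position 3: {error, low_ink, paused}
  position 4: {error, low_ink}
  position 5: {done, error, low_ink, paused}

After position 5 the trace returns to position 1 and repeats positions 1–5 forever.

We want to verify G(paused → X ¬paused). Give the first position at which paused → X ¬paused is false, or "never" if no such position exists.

2

Check paused → X ¬paused at each position in order: 0 ✓, 1 ✓.
At position 2 the labels are {done, error, paused} and the next position 3 has {error, low_ink, paused}, so paused → X ¬paused is false there. This is the first violation.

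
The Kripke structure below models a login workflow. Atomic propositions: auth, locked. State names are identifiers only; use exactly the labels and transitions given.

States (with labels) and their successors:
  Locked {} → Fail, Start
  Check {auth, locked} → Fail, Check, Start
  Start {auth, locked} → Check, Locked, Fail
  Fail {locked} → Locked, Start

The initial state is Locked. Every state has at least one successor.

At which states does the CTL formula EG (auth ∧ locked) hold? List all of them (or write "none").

States satisfying auth ∧ locked: {Check, Start}.
States satisfying EG (auth ∧ locked): {Check, Start}.

{Check, Start}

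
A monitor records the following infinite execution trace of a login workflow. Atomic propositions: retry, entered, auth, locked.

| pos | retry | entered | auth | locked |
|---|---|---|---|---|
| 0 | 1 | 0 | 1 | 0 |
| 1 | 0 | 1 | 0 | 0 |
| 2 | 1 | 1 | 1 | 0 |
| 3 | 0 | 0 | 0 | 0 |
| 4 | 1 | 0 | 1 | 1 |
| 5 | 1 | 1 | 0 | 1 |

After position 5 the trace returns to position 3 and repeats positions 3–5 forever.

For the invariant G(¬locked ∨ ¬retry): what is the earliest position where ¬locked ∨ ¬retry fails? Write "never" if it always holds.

4

Check ¬locked ∨ ¬retry at each position in order: 0 ✓, 1 ✓, 2 ✓, 3 ✓.
At position 4 the labels are {auth, locked, retry}, so ¬locked ∨ ¬retry is false there. This is the first violation.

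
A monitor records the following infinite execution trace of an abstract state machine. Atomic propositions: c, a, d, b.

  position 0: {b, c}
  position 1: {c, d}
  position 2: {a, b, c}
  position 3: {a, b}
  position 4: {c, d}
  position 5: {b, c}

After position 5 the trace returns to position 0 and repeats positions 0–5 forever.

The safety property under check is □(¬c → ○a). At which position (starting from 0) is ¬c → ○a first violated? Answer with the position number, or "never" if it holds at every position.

Check ¬c → ○a at each position in order: 0 ✓, 1 ✓, 2 ✓.
At position 3 the labels are {a, b} and the next position 4 has {c, d}, so ¬c → ○a is false there. This is the first violation.

3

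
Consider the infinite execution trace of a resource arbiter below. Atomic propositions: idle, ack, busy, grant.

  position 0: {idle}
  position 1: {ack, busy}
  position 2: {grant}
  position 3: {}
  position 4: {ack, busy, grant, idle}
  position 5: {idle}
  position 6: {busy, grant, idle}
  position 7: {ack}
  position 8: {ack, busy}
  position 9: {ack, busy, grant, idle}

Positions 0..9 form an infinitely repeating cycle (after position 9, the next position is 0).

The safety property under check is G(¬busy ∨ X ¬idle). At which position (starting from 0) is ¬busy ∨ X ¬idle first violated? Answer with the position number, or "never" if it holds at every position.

Check ¬busy ∨ X ¬idle at each position in order: 0 ✓, 1 ✓, 2 ✓, 3 ✓.
At position 4 the labels are {ack, busy, grant, idle} and the next position 5 has {idle}, so ¬busy ∨ X ¬idle is false there. This is the first violation.

4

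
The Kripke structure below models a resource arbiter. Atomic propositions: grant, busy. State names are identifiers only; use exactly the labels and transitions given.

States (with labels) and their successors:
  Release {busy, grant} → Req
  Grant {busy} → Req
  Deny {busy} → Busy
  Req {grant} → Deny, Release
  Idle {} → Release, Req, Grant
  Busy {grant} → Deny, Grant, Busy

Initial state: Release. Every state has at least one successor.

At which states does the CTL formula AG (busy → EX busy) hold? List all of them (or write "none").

none

States satisfying busy → EX busy: {Req, Idle, Busy}.
States satisfying AG (busy → EX busy): ∅.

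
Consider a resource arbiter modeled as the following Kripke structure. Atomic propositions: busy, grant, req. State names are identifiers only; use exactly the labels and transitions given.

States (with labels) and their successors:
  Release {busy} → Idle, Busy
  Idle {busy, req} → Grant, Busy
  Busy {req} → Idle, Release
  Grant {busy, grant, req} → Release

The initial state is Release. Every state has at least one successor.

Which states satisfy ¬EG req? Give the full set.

{Release, Grant}

States satisfying req: {Idle, Busy, Grant}.
States satisfying EG req: {Idle, Busy}.
States satisfying ¬EG req: {Release, Grant}.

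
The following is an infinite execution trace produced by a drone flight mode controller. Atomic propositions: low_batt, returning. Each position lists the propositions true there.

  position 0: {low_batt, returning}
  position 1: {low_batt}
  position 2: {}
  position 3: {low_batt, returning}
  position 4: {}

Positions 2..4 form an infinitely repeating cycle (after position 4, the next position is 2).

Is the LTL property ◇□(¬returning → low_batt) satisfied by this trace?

Does not hold

□(¬returning → low_batt) is false at every position 0..4, so it never becomes true and ◇□(¬returning → low_batt) fails.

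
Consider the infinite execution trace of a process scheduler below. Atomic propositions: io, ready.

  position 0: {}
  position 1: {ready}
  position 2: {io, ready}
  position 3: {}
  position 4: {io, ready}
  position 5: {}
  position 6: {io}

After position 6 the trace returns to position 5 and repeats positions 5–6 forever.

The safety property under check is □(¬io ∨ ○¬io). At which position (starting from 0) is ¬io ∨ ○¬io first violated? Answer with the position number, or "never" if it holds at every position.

never

¬io ∨ ○¬io holds at every position 0..6, and those are all the positions the trace ever visits, so the invariant □(¬io ∨ ○¬io) is never violated.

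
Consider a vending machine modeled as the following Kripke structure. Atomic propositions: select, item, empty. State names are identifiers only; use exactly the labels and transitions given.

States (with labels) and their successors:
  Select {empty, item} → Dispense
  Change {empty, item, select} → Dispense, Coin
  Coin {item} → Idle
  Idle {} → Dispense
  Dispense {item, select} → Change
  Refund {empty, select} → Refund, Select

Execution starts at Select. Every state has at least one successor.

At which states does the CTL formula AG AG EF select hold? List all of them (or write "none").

{Select, Change, Coin, Idle, Dispense, Refund}

States satisfying AG EF select: {Select, Change, Coin, Idle, Dispense, Refund}.
States satisfying AG AG EF select: {Select, Change, Coin, Idle, Dispense, Refund}.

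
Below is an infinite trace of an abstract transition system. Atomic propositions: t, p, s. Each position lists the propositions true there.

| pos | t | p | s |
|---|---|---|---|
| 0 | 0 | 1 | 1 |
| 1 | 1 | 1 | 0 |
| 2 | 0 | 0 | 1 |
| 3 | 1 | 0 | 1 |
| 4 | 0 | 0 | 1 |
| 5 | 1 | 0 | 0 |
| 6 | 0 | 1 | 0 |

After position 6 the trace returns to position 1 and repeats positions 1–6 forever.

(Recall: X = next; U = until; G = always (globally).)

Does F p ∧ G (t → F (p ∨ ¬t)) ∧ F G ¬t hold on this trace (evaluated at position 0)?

p holds at position 0, which is reachable from 0, so F p holds.
At position 0: F p is true; G (t → F (p ∨ ¬t)) ∧ F G ¬t is false; so F p ∧ G (t → F (p ∨ ¬t)) ∧ F G ¬t is false.

Violated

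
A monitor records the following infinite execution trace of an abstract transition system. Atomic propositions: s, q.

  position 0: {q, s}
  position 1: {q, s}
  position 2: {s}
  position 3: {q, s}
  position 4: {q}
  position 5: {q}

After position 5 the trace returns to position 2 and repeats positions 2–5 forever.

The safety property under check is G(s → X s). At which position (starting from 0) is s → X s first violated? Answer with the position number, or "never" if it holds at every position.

3

Check s → X s at each position in order: 0 ✓, 1 ✓, 2 ✓.
At position 3 the labels are {q, s} and the next position 4 has {q}, so s → X s is false there. This is the first violation.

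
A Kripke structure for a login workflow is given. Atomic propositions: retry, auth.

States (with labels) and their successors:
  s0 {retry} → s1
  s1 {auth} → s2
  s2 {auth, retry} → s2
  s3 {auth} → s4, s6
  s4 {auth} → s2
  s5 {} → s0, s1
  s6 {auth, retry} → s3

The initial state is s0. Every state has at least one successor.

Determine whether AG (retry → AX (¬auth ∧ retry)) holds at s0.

States satisfying retry → AX (¬auth ∧ retry): {s1, s3, s4, s5}.
States satisfying AG (retry → AX (¬auth ∧ retry)): ∅.
s0 is reachable from s0 and violates retry → AX (¬auth ∧ retry), so AG fails at s0.
s0 ∉ Sat(AG (retry → AX (¬auth ∧ retry))).

No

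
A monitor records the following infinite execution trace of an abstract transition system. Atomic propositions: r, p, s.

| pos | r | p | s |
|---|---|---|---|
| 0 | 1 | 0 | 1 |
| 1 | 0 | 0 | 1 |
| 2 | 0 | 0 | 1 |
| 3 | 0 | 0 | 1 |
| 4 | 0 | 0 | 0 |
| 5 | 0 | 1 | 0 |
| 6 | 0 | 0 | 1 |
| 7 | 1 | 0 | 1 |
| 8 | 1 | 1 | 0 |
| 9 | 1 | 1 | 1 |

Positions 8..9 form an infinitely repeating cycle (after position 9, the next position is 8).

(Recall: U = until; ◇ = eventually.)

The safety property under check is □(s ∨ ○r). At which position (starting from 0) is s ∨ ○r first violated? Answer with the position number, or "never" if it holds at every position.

Check s ∨ ○r at each position in order: 0 ✓, 1 ✓, 2 ✓, 3 ✓.
At position 4 the labels are {} and the next position 5 has {p}, so s ∨ ○r is false there. This is the first violation.

4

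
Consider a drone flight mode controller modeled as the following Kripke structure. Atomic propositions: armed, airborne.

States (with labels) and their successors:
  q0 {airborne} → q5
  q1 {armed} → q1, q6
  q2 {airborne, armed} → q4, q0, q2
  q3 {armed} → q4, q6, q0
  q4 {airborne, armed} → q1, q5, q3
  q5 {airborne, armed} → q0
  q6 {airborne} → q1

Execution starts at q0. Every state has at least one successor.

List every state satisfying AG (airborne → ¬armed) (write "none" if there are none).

States satisfying airborne → ¬armed: {q0, q1, q3, q6}.
States satisfying AG (airborne → ¬armed): {q1, q6}.

{q1, q6}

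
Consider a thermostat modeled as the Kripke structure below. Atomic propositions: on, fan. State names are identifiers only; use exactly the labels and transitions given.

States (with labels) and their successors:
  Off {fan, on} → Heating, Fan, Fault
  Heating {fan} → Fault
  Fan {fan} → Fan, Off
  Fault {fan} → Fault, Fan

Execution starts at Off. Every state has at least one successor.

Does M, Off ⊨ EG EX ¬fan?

Violated

States satisfying EX ¬fan: ∅.
States satisfying EG EX ¬fan: ∅.
No suitable path/successor from Off witnesses the formula.
Off ∉ Sat(EG EX ¬fan).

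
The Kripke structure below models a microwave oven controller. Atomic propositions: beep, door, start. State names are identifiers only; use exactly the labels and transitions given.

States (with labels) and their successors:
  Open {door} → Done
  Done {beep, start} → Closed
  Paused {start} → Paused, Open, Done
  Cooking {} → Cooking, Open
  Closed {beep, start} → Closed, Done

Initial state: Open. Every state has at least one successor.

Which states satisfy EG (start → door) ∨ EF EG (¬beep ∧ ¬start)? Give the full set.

{Cooking}

States satisfying start → door: {Open, Cooking}.
States satisfying EG (start → door): {Cooking}.
States satisfying EG (¬beep ∧ ¬start): {Cooking}.
States satisfying EF EG (¬beep ∧ ¬start): {Cooking}.
States satisfying EG (start → door) ∨ EF EG (¬beep ∧ ¬start): {Cooking}.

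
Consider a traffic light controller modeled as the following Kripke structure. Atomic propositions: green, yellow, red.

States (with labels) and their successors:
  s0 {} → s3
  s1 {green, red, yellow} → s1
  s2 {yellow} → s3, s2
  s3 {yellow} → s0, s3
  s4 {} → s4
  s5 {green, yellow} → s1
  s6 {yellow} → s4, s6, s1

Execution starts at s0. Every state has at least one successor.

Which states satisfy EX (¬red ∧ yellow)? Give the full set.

{s0, s2, s3, s6}

States satisfying ¬red ∧ yellow: {s2, s3, s5, s6}.
States satisfying EX (¬red ∧ yellow): {s0, s2, s3, s6}.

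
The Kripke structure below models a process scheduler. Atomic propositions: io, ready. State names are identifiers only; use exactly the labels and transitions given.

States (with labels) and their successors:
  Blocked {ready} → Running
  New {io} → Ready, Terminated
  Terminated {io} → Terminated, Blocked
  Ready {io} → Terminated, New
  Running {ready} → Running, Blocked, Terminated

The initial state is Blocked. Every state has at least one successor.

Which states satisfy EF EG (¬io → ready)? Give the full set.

{Blocked, New, Terminated, Ready, Running}

States satisfying EG (¬io → ready): {Blocked, New, Terminated, Ready, Running}.
States satisfying EF EG (¬io → ready): {Blocked, New, Terminated, Ready, Running}.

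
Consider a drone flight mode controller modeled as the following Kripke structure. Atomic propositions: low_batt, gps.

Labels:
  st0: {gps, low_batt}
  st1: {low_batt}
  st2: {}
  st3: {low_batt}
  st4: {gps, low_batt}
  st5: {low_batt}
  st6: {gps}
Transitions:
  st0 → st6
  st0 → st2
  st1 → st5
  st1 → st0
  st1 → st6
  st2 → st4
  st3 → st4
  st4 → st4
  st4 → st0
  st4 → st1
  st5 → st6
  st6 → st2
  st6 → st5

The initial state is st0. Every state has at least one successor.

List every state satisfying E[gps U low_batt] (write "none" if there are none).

{st0, st1, st3, st4, st5, st6}

States satisfying gps: {st0, st4, st6}.
States satisfying low_batt: {st0, st1, st3, st4, st5}.
States satisfying E[gps U low_batt]: {st0, st1, st3, st4, st5, st6}.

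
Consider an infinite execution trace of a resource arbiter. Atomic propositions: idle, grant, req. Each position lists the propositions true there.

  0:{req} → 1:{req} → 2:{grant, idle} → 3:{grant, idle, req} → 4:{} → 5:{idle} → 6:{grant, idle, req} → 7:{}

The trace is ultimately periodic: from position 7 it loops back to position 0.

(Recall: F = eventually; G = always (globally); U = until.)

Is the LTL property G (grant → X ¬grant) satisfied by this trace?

No

grant → X ¬grant must hold at every position from 0 onward. It fails at position 2, so G (grant → X ¬grant) is false.
Positions where grant holds: 2, 3, 6.
Check X ¬grant at each: 2→fails, 3→ok, 6→ok.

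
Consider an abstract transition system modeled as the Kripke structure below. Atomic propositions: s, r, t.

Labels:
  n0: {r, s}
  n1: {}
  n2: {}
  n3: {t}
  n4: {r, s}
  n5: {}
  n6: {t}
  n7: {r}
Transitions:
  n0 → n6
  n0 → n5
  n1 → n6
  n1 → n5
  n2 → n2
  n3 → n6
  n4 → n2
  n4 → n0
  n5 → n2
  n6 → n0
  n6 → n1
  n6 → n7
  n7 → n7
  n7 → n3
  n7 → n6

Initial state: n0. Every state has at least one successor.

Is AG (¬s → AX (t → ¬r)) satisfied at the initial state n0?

Holds

States satisfying ¬s → AX (t → ¬r): {n0, n1, n2, n3, n4, n5, n6, n7}.
States satisfying AG (¬s → AX (t → ¬r)): {n0, n1, n2, n3, n4, n5, n6, n7}.
Every state reachable from n0 satisfies ¬s → AX (t → ¬r).
n0 ∈ Sat(AG (¬s → AX (t → ¬r))).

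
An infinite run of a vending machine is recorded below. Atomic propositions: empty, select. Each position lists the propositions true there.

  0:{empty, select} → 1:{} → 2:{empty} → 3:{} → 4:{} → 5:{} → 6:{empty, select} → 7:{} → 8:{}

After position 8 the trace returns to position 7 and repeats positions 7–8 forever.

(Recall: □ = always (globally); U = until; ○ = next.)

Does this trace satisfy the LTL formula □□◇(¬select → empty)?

□◇(¬select → empty) must hold at every position from 0 onward. It fails at position 0, so □□◇(¬select → empty) is false.

Violated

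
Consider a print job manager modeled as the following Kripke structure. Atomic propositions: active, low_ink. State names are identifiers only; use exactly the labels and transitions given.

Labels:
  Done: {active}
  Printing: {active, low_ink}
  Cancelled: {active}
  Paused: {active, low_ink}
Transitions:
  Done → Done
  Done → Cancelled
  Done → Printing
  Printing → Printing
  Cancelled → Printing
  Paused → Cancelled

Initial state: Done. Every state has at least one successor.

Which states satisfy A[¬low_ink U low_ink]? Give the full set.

{Printing, Cancelled, Paused}

States satisfying ¬low_ink: {Done, Cancelled}.
States satisfying low_ink: {Printing, Paused}.
States satisfying A[¬low_ink U low_ink]: {Printing, Cancelled, Paused}.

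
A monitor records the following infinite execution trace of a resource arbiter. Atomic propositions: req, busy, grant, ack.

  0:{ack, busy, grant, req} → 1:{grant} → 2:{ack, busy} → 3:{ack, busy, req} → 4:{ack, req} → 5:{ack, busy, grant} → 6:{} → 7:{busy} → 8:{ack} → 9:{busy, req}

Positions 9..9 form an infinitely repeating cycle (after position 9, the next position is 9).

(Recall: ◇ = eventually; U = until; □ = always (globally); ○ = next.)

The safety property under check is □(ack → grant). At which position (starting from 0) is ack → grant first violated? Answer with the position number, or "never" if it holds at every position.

2

Check ack → grant at each position in order: 0 ✓, 1 ✓.
At position 2 the labels are {ack, busy}, so ack → grant is false there. This is the first violation.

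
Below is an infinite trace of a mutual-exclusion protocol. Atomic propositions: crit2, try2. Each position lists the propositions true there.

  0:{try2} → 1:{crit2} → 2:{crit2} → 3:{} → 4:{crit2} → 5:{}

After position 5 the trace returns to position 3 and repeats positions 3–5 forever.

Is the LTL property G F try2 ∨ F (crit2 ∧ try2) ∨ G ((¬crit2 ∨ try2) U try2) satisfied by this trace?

(¬crit2 ∨ try2) U try2 must hold at every position from 0 onward. It fails at position 1, so G ((¬crit2 ∨ try2) U try2) is false.
At position 0: G F try2 ∨ F (crit2 ∧ try2) is false; G ((¬crit2 ∨ try2) U try2) is false; so G F try2 ∨ F (crit2 ∧ try2) ∨ G ((¬crit2 ∨ try2) U try2) is false.

No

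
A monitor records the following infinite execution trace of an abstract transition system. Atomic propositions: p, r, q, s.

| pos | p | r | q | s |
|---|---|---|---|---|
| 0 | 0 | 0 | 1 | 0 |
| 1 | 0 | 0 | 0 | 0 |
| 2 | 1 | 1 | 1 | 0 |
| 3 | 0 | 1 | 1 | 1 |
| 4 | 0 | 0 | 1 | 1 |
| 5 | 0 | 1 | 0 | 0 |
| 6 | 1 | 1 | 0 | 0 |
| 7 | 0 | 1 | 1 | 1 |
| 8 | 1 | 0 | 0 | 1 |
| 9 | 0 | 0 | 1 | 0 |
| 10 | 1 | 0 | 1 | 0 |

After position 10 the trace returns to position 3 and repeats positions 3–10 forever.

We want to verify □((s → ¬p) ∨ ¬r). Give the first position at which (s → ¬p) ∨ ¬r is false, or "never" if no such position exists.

never

(s → ¬p) ∨ ¬r holds at every position 0..10, and those are all the positions the trace ever visits, so the invariant □((s → ¬p) ∨ ¬r) is never violated.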